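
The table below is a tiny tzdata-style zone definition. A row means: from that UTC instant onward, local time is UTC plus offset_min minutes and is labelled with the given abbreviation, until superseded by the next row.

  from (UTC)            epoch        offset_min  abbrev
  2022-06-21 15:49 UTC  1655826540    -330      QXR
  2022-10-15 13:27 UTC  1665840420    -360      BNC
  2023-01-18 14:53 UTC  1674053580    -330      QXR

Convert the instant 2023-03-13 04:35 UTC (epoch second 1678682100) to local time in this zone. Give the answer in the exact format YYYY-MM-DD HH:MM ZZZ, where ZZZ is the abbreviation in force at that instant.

2023-03-12 23:05 QXR

Query: 2023-03-13 04:35 UTC
Rule 3/3 (QXR, -05:30): 2023-01-18 14:53 UTC ≤ query < +∞
4·60 + 35 - 330 = -55 min
-55 = -1·1440 + 1385; 1385 = 23·60 + 5 → 23:05, 2023-03-13 - 1 day = 2023-03-12
→ 2023-03-12 23:05 QXR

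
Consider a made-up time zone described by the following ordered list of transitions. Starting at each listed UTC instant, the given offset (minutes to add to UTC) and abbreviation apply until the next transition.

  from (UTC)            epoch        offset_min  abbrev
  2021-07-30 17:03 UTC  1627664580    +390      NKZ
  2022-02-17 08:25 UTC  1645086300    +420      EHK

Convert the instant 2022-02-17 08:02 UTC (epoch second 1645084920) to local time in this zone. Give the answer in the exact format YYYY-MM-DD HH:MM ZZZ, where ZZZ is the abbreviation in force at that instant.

2022-02-17 14:32 NKZ

Query: 2022-02-17 08:02 UTC
Rule 1/2 (NKZ, +06:30): 2021-07-30 17:03 UTC ≤ query < 2022-02-17 08:25 UTC
8·60 + 2 + 390 = 872 min
872 = 0·1440 + 872; 872 = 14·60 + 32 → 14:32, same day
→ 2022-02-17 14:32 NKZ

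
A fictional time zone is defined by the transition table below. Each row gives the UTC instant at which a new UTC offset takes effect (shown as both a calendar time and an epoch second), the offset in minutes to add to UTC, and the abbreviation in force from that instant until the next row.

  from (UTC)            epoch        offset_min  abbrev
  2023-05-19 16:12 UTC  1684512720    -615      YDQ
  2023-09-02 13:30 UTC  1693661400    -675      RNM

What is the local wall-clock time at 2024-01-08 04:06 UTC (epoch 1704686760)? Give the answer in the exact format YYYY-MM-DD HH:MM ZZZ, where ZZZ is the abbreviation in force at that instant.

2024-01-07 16:51 RNM

Query: 2024-01-08 04:06 UTC
Rule 2/2 (RNM, -11:15): 2023-09-02 13:30 UTC ≤ query < +∞
4·60 + 6 - 675 = -429 min
-429 = -1·1440 + 1011; 1011 = 16·60 + 51 → 16:51, 2024-01-08 - 1 day = 2024-01-07
→ 2024-01-07 16:51 RNM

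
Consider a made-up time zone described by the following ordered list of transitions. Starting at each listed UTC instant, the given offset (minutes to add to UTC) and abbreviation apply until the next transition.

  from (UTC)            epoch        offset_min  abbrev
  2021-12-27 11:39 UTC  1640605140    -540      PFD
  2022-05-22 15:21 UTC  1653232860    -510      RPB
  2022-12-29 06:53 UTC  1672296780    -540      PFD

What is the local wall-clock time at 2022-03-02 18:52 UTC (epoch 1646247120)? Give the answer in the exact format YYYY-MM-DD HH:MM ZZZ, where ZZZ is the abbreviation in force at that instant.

Query: 2022-03-02 18:52 UTC
Rule 1/3 (PFD, -09:00): 2021-12-27 11:39 UTC ≤ query < 2022-05-22 15:21 UTC
18·60 + 52 - 540 = 592 min
592 = 0·1440 + 592; 592 = 9·60 + 52 → 09:52, same day
→ 2022-03-02 09:52 PFD

2022-03-02 09:52 PFD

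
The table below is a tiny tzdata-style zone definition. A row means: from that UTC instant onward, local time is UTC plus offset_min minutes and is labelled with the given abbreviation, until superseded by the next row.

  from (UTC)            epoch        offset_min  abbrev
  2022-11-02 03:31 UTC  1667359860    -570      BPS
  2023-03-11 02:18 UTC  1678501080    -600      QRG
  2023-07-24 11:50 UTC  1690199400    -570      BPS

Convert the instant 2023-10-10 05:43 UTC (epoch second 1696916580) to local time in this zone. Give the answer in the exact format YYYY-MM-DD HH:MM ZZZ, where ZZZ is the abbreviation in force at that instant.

Query: 2023-10-10 05:43 UTC
Rule 3/3 (BPS, -09:30): 2023-07-24 11:50 UTC ≤ query < +∞
5·60 + 43 - 570 = -227 min
-227 = -1·1440 + 1213; 1213 = 20·60 + 13 → 20:13, 2023-10-10 - 1 day = 2023-10-09
→ 2023-10-09 20:13 BPS

2023-10-09 20:13 BPS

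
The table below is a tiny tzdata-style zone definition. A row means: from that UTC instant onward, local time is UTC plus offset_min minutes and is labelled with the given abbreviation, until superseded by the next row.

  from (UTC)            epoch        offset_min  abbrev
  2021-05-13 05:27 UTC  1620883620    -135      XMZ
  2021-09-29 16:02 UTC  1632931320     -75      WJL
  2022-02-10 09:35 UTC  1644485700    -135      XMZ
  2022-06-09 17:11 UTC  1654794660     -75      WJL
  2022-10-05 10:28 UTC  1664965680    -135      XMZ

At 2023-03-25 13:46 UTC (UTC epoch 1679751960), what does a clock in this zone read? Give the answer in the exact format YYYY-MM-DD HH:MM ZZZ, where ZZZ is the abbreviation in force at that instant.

2023-03-25 11:31 XMZ

Query: 2023-03-25 13:46 UTC
Rule 5/5 (XMZ, -02:15): 2022-10-05 10:28 UTC ≤ query < +∞
13·60 + 46 - 135 = 691 min
691 = 0·1440 + 691; 691 = 11·60 + 31 → 11:31, same day
→ 2023-03-25 11:31 XMZ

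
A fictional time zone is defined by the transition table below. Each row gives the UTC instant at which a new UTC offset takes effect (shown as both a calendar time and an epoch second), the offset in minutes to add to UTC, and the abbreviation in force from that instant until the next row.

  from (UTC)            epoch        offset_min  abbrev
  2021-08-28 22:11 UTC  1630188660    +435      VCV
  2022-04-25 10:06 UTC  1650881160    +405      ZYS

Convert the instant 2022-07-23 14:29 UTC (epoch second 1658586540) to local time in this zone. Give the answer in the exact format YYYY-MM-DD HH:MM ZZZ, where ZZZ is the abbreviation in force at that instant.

2022-07-23 21:14 ZYS

Query: 2022-07-23 14:29 UTC
Rule 2/2 (ZYS, +06:45): 2022-04-25 10:06 UTC ≤ query < +∞
14·60 + 29 + 405 = 1274 min
1274 = 0·1440 + 1274; 1274 = 21·60 + 14 → 21:14, same day
→ 2022-07-23 21:14 ZYS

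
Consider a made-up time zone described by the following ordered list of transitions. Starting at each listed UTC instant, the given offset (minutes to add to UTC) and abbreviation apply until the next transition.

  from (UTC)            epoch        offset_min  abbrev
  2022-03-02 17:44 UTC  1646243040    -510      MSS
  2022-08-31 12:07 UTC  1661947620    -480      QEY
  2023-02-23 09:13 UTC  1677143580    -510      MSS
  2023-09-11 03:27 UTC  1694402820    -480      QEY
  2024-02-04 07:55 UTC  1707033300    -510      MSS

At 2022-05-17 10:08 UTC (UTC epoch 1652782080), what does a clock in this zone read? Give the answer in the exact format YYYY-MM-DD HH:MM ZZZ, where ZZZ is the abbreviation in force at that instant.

Query: 2022-05-17 10:08 UTC
Rule 1/5 (MSS, -08:30): 2022-03-02 17:44 UTC ≤ query < 2022-08-31 12:07 UTC
10·60 + 8 - 510 = 98 min
98 = 0·1440 + 98; 98 = 1·60 + 38 → 01:38, same day
→ 2022-05-17 01:38 MSS

2022-05-17 01:38 MSS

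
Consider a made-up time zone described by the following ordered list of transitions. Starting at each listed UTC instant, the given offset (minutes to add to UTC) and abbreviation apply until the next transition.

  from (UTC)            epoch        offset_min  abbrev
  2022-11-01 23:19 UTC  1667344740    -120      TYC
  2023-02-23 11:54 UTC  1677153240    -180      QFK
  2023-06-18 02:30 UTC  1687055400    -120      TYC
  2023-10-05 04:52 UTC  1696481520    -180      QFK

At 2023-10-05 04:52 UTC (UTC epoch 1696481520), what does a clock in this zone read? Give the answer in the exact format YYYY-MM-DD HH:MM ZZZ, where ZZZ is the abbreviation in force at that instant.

2023-10-05 01:52 QFK

Query: 2023-10-05 04:52 UTC
Rule 4/4 (QFK, -03:00): 2023-10-05 04:52 UTC ≤ query < +∞
4·60 + 52 - 180 = 112 min
112 = 0·1440 + 112; 112 = 1·60 + 52 → 01:52, same day
→ 2023-10-05 01:52 QFK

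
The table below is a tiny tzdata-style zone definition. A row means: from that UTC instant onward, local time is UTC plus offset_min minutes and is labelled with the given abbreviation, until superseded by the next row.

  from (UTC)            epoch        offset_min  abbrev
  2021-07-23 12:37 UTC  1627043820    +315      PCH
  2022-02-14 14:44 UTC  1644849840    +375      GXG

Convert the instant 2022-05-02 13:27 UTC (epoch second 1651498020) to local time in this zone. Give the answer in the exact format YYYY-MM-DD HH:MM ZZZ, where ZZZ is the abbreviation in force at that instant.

Query: 2022-05-02 13:27 UTC
Rule 2/2 (GXG, +06:15): 2022-02-14 14:44 UTC ≤ query < +∞
13·60 + 27 + 375 = 1182 min
1182 = 0·1440 + 1182; 1182 = 19·60 + 42 → 19:42, same day
→ 2022-05-02 19:42 GXG

2022-05-02 19:42 GXG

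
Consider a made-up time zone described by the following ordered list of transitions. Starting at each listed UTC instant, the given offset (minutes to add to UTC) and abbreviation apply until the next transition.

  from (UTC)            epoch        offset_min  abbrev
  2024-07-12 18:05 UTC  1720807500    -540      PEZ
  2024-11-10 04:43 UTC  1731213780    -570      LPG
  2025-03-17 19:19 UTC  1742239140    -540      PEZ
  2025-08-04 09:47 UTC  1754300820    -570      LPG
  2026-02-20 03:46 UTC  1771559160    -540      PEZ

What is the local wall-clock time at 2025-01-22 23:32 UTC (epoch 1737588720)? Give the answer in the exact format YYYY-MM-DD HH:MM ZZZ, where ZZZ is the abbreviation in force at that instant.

2025-01-22 14:02 LPG

Query: 2025-01-22 23:32 UTC
Rule 2/5 (LPG, -09:30): 2024-11-10 04:43 UTC ≤ query < 2025-03-17 19:19 UTC
23·60 + 32 - 570 = 842 min
842 = 0·1440 + 842; 842 = 14·60 + 2 → 14:02, same day
→ 2025-01-22 14:02 LPG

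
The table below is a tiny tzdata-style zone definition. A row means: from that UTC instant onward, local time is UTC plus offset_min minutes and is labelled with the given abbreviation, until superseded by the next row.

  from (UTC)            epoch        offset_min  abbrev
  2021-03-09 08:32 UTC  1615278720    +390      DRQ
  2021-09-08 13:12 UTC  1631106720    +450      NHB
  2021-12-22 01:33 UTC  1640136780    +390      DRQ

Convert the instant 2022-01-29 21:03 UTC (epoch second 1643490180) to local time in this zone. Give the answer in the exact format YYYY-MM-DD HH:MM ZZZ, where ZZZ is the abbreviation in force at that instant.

2022-01-30 03:33 DRQ

Query: 2022-01-29 21:03 UTC
Rule 3/3 (DRQ, +06:30): 2021-12-22 01:33 UTC ≤ query < +∞
21·60 + 3 + 390 = 1653 min
1653 = 1·1440 + 213; 213 = 3·60 + 33 → 03:33, 2022-01-29 + 1 day = 2022-01-30
→ 2022-01-30 03:33 DRQ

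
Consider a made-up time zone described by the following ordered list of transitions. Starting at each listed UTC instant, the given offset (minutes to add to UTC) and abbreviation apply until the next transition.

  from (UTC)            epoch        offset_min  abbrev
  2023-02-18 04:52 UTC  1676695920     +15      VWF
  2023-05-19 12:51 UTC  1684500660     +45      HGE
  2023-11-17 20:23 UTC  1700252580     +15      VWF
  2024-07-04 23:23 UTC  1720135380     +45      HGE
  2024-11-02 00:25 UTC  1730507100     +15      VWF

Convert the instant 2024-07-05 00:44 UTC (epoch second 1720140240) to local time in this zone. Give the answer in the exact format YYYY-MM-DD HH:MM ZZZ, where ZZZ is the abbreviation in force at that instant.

Query: 2024-07-05 00:44 UTC
Rule 4/5 (HGE, +00:45): 2024-07-04 23:23 UTC ≤ query < 2024-11-02 00:25 UTC
0·60 + 44 + 45 = 89 min
89 = 0·1440 + 89; 89 = 1·60 + 29 → 01:29, same day
→ 2024-07-05 01:29 HGE

2024-07-05 01:29 HGE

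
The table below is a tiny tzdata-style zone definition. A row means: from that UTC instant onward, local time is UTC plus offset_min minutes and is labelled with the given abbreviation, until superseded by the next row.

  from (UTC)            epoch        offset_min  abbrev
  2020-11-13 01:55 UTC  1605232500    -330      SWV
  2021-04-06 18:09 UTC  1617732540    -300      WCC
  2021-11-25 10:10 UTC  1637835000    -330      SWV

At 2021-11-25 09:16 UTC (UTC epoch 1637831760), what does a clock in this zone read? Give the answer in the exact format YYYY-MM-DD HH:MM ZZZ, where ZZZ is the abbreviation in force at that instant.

Query: 2021-11-25 09:16 UTC
Rule 2/3 (WCC, -05:00): 2021-04-06 18:09 UTC ≤ query < 2021-11-25 10:10 UTC
9·60 + 16 - 300 = 256 min
256 = 0·1440 + 256; 256 = 4·60 + 16 → 04:16, same day
→ 2021-11-25 04:16 WCC

2021-11-25 04:16 WCC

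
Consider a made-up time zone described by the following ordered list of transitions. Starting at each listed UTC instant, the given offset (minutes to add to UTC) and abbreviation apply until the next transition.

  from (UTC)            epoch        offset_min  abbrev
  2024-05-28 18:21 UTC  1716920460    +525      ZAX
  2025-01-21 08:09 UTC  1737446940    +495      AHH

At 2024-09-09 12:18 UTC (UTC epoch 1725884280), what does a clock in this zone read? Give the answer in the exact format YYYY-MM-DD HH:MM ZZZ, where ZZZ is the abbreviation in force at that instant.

Query: 2024-09-09 12:18 UTC
Rule 1/2 (ZAX, +08:45): 2024-05-28 18:21 UTC ≤ query < 2025-01-21 08:09 UTC
12·60 + 18 + 525 = 1263 min
1263 = 0·1440 + 1263; 1263 = 21·60 + 3 → 21:03, same day
→ 2024-09-09 21:03 ZAX

2024-09-09 21:03 ZAX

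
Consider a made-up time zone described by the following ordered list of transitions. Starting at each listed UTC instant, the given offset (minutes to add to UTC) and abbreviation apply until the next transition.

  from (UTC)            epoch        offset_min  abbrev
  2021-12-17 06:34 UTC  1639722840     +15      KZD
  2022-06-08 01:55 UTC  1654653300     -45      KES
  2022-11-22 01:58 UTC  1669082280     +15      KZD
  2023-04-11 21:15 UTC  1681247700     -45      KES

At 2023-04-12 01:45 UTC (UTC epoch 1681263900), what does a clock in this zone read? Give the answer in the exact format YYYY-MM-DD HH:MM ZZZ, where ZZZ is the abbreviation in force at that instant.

Query: 2023-04-12 01:45 UTC
Rule 4/4 (KES, -00:45): 2023-04-11 21:15 UTC ≤ query < +∞
1·60 + 45 - 45 = 60 min
60 = 0·1440 + 60; 60 = 1·60 + 0 → 01:00, same day
→ 2023-04-12 01:00 KES

2023-04-12 01:00 KES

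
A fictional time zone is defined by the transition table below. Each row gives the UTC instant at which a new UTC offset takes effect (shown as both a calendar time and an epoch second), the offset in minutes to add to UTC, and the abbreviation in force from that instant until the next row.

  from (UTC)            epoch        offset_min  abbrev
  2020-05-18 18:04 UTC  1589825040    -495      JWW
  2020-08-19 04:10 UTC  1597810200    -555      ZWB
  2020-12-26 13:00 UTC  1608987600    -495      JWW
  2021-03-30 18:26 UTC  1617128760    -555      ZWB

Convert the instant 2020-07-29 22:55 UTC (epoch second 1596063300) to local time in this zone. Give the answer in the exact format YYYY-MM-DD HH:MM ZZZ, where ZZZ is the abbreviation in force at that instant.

2020-07-29 14:40 JWW

Query: 2020-07-29 22:55 UTC
Rule 1/4 (JWW, -08:15): 2020-05-18 18:04 UTC ≤ query < 2020-08-19 04:10 UTC
22·60 + 55 - 495 = 880 min
880 = 0·1440 + 880; 880 = 14·60 + 40 → 14:40, same day
→ 2020-07-29 14:40 JWW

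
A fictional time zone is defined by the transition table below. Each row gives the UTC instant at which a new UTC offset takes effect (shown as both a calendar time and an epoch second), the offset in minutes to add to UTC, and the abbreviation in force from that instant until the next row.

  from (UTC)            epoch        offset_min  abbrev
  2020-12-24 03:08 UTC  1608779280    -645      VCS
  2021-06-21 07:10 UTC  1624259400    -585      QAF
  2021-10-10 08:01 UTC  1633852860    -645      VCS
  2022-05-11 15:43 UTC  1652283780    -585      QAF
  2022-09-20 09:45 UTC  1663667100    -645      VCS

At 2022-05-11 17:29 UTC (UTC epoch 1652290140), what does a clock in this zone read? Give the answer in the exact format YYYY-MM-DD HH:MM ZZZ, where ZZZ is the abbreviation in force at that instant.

Query: 2022-05-11 17:29 UTC
Rule 4/5 (QAF, -09:45): 2022-05-11 15:43 UTC ≤ query < 2022-09-20 09:45 UTC
17·60 + 29 - 585 = 464 min
464 = 0·1440 + 464; 464 = 7·60 + 44 → 07:44, same day
→ 2022-05-11 07:44 QAF

2022-05-11 07:44 QAF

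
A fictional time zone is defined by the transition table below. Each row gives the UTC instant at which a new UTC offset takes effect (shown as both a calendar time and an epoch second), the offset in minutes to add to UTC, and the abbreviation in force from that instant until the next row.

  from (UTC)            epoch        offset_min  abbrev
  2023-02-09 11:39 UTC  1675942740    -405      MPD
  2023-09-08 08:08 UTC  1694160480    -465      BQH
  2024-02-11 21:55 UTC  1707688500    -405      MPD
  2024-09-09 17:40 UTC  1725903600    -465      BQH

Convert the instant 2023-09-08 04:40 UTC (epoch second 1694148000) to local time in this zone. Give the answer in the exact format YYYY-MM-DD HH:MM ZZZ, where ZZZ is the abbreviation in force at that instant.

Query: 2023-09-08 04:40 UTC
Rule 1/4 (MPD, -06:45): 2023-02-09 11:39 UTC ≤ query < 2023-09-08 08:08 UTC
4·60 + 40 - 405 = -125 min
-125 = -1·1440 + 1315; 1315 = 21·60 + 55 → 21:55, 2023-09-08 - 1 day = 2023-09-07
→ 2023-09-07 21:55 MPD

2023-09-07 21:55 MPD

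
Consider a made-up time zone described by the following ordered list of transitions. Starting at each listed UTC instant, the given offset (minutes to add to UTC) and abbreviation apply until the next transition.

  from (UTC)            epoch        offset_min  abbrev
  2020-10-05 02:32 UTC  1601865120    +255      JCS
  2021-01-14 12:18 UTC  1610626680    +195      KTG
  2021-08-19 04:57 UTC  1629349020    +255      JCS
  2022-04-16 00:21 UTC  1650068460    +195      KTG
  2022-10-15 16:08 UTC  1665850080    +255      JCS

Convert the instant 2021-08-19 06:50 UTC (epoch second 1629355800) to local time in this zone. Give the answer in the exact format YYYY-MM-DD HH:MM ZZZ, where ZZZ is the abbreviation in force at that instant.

Query: 2021-08-19 06:50 UTC
Rule 3/5 (JCS, +04:15): 2021-08-19 04:57 UTC ≤ query < 2022-04-16 00:21 UTC
6·60 + 50 + 255 = 665 min
665 = 0·1440 + 665; 665 = 11·60 + 5 → 11:05, same day
→ 2021-08-19 11:05 JCS

2021-08-19 11:05 JCS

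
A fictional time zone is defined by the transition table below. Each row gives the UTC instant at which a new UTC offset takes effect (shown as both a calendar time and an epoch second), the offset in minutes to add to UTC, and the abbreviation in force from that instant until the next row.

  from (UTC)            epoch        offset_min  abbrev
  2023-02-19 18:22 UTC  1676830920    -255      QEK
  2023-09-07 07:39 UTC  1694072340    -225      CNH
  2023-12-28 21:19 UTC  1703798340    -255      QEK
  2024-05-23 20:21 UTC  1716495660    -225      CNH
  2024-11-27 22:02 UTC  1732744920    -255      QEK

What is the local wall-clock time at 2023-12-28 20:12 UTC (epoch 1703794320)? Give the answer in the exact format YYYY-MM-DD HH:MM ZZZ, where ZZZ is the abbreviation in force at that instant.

Query: 2023-12-28 20:12 UTC
Rule 2/5 (CNH, -03:45): 2023-09-07 07:39 UTC ≤ query < 2023-12-28 21:19 UTC
20·60 + 12 - 225 = 987 min
987 = 0·1440 + 987; 987 = 16·60 + 27 → 16:27, same day
→ 2023-12-28 16:27 CNH

2023-12-28 16:27 CNH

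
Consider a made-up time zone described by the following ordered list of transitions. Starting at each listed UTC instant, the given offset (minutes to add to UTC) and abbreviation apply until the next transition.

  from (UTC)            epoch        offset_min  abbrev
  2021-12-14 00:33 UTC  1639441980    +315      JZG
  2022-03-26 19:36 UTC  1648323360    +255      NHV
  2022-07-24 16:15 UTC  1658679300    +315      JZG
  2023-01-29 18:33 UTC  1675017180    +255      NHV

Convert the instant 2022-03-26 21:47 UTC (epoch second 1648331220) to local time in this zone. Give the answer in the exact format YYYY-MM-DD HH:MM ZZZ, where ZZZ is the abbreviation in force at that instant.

Query: 2022-03-26 21:47 UTC
Rule 2/4 (NHV, +04:15): 2022-03-26 19:36 UTC ≤ query < 2022-07-24 16:15 UTC
21·60 + 47 + 255 = 1562 min
1562 = 1·1440 + 122; 122 = 2·60 + 2 → 02:02, 2022-03-26 + 1 day = 2022-03-27
→ 2022-03-27 02:02 NHV

2022-03-27 02:02 NHV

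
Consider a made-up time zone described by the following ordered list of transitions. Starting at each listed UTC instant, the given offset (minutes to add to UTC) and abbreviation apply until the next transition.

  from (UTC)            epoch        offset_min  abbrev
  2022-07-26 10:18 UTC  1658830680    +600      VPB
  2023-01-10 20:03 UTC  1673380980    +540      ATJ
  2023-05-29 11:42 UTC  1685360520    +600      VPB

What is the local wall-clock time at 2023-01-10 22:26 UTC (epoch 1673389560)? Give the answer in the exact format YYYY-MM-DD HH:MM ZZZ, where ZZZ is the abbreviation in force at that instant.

Query: 2023-01-10 22:26 UTC
Rule 2/3 (ATJ, +09:00): 2023-01-10 20:03 UTC ≤ query < 2023-05-29 11:42 UTC
22·60 + 26 + 540 = 1886 min
1886 = 1·1440 + 446; 446 = 7·60 + 26 → 07:26, 2023-01-10 + 1 day = 2023-01-11
→ 2023-01-11 07:26 ATJ

2023-01-11 07:26 ATJ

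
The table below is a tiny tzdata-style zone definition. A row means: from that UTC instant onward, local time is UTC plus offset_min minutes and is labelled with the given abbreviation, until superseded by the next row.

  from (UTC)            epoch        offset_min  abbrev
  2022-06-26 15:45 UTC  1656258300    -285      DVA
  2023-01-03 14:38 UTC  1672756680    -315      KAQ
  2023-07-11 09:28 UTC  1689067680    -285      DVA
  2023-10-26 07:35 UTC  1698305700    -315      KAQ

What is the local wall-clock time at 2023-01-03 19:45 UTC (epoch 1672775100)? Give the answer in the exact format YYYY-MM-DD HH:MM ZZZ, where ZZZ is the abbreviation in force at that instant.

Query: 2023-01-03 19:45 UTC
Rule 2/4 (KAQ, -05:15): 2023-01-03 14:38 UTC ≤ query < 2023-07-11 09:28 UTC
19·60 + 45 - 315 = 870 min
870 = 0·1440 + 870; 870 = 14·60 + 30 → 14:30, same day
→ 2023-01-03 14:30 KAQ

2023-01-03 14:30 KAQ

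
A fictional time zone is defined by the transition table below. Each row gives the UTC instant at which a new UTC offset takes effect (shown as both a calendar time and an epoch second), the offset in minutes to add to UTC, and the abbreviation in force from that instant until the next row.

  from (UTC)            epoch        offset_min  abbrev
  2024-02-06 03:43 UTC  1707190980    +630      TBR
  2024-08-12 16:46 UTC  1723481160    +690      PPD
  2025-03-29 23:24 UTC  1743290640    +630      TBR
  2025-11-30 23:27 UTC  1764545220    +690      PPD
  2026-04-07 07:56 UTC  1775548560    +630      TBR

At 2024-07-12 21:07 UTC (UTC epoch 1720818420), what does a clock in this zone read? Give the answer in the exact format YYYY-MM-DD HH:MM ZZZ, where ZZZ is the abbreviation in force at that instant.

Query: 2024-07-12 21:07 UTC
Rule 1/5 (TBR, +10:30): 2024-02-06 03:43 UTC ≤ query < 2024-08-12 16:46 UTC
21·60 + 7 + 630 = 1897 min
1897 = 1·1440 + 457; 457 = 7·60 + 37 → 07:37, 2024-07-12 + 1 day = 2024-07-13
→ 2024-07-13 07:37 TBR

2024-07-13 07:37 TBR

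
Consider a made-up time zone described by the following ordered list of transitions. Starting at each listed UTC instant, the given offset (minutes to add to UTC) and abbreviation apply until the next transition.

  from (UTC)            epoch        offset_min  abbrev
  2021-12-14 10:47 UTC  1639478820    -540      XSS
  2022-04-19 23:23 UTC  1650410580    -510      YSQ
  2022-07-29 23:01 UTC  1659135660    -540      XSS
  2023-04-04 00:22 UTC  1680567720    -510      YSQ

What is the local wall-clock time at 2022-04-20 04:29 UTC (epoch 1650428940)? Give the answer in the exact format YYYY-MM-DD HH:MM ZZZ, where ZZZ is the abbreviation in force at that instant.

2022-04-19 19:59 YSQ

Query: 2022-04-20 04:29 UTC
Rule 2/4 (YSQ, -08:30): 2022-04-19 23:23 UTC ≤ query < 2022-07-29 23:01 UTC
4·60 + 29 - 510 = -241 min
-241 = -1·1440 + 1199; 1199 = 19·60 + 59 → 19:59, 2022-04-20 - 1 day = 2022-04-19
→ 2022-04-19 19:59 YSQ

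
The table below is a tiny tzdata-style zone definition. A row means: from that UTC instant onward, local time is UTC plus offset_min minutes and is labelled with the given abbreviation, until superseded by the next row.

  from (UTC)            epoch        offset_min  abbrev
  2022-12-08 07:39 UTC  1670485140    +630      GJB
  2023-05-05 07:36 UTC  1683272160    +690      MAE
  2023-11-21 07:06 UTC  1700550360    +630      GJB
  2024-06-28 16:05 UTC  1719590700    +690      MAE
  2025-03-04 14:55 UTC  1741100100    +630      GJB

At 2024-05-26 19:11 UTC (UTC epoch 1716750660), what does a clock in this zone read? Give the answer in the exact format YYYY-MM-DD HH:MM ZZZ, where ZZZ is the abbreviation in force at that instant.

2024-05-27 05:41 GJB

Query: 2024-05-26 19:11 UTC
Rule 3/5 (GJB, +10:30): 2023-11-21 07:06 UTC ≤ query < 2024-06-28 16:05 UTC
19·60 + 11 + 630 = 1781 min
1781 = 1·1440 + 341; 341 = 5·60 + 41 → 05:41, 2024-05-26 + 1 day = 2024-05-27
→ 2024-05-27 05:41 GJB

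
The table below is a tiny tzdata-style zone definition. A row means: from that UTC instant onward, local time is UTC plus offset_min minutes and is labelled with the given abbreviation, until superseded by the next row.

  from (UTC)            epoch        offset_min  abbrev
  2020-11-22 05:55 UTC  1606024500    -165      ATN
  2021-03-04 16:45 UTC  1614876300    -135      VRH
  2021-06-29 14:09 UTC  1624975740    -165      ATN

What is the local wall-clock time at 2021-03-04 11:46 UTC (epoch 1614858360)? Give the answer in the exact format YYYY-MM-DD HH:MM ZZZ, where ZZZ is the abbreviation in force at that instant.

Query: 2021-03-04 11:46 UTC
Rule 1/3 (ATN, -02:45): 2020-11-22 05:55 UTC ≤ query < 2021-03-04 16:45 UTC
11·60 + 46 - 165 = 541 min
541 = 0·1440 + 541; 541 = 9·60 + 1 → 09:01, same day
→ 2021-03-04 09:01 ATN

2021-03-04 09:01 ATN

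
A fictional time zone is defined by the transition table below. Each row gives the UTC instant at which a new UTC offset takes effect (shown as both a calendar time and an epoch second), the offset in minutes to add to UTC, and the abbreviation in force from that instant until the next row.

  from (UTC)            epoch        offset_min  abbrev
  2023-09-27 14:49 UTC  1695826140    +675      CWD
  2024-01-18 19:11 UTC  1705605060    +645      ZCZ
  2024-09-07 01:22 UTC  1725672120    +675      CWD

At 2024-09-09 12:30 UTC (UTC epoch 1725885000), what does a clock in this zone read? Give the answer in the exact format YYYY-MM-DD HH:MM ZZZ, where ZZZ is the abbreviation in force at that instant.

2024-09-09 23:45 CWD

Query: 2024-09-09 12:30 UTC
Rule 3/3 (CWD, +11:15): 2024-09-07 01:22 UTC ≤ query < +∞
12·60 + 30 + 675 = 1425 min
1425 = 0·1440 + 1425; 1425 = 23·60 + 45 → 23:45, same day
→ 2024-09-09 23:45 CWD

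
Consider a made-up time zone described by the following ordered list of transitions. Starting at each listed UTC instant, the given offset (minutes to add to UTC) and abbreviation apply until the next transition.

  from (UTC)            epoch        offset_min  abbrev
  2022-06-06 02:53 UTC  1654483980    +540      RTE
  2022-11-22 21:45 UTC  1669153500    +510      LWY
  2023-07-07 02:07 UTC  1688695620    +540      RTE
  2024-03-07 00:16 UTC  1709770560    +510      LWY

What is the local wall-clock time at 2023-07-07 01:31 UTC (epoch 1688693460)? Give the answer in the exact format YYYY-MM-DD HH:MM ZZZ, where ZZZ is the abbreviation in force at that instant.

Query: 2023-07-07 01:31 UTC
Rule 2/4 (LWY, +08:30): 2022-11-22 21:45 UTC ≤ query < 2023-07-07 02:07 UTC
1·60 + 31 + 510 = 601 min
601 = 0·1440 + 601; 601 = 10·60 + 1 → 10:01, same day
→ 2023-07-07 10:01 LWY

2023-07-07 10:01 LWY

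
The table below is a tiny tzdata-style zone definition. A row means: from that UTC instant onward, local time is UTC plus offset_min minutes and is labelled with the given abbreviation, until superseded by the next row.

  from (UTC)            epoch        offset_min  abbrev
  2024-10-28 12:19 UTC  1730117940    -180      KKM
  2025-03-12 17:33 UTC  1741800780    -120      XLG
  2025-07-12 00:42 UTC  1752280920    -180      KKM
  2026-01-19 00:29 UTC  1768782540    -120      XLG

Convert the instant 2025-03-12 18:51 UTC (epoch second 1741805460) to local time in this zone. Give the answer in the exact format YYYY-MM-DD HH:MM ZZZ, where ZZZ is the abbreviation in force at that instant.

Query: 2025-03-12 18:51 UTC
Rule 2/4 (XLG, -02:00): 2025-03-12 17:33 UTC ≤ query < 2025-07-12 00:42 UTC
18·60 + 51 - 120 = 1011 min
1011 = 0·1440 + 1011; 1011 = 16·60 + 51 → 16:51, same day
→ 2025-03-12 16:51 XLG

2025-03-12 16:51 XLG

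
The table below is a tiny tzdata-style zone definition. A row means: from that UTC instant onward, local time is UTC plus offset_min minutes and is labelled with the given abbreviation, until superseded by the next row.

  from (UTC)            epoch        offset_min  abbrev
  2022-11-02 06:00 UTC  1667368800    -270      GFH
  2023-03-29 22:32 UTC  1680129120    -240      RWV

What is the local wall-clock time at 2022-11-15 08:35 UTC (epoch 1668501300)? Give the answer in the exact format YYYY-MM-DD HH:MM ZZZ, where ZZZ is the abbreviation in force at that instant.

Query: 2022-11-15 08:35 UTC
Rule 1/2 (GFH, -04:30): 2022-11-02 06:00 UTC ≤ query < 2023-03-29 22:32 UTC
8·60 + 35 - 270 = 245 min
245 = 0·1440 + 245; 245 = 4·60 + 5 → 04:05, same day
→ 2022-11-15 04:05 GFH

2022-11-15 04:05 GFH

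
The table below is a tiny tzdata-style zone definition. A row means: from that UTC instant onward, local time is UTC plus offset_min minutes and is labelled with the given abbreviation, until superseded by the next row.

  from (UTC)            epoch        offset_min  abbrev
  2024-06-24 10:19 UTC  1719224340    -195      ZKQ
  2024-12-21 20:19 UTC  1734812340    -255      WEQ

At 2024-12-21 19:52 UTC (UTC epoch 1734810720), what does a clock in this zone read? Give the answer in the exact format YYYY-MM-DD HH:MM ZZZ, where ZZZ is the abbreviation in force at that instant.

Query: 2024-12-21 19:52 UTC
Rule 1/2 (ZKQ, -03:15): 2024-06-24 10:19 UTC ≤ query < 2024-12-21 20:19 UTC
19·60 + 52 - 195 = 997 min
997 = 0·1440 + 997; 997 = 16·60 + 37 → 16:37, same day
→ 2024-12-21 16:37 ZKQ

2024-12-21 16:37 ZKQ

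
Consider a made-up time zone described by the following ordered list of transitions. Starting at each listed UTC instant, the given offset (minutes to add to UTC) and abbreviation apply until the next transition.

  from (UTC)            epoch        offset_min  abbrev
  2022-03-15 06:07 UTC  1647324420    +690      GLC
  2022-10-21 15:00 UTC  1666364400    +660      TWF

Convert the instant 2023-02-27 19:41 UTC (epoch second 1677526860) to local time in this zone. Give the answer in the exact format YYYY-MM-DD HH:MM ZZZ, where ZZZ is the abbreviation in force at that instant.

Query: 2023-02-27 19:41 UTC
Rule 2/2 (TWF, +11:00): 2022-10-21 15:00 UTC ≤ query < +∞
19·60 + 41 + 660 = 1841 min
1841 = 1·1440 + 401; 401 = 6·60 + 41 → 06:41, 2023-02-27 + 1 day = 2023-02-28
→ 2023-02-28 06:41 TWF

2023-02-28 06:41 TWF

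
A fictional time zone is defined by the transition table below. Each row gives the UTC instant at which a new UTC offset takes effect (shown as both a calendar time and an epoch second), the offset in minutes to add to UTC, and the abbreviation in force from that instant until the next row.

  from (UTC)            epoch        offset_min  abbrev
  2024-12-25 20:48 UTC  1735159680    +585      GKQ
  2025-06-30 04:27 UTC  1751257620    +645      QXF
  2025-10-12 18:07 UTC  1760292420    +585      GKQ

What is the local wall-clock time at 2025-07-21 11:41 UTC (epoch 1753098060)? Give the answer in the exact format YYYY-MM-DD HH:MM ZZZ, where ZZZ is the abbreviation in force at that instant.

2025-07-21 22:26 QXF

Query: 2025-07-21 11:41 UTC
Rule 2/3 (QXF, +10:45): 2025-06-30 04:27 UTC ≤ query < 2025-10-12 18:07 UTC
11·60 + 41 + 645 = 1346 min
1346 = 0·1440 + 1346; 1346 = 22·60 + 26 → 22:26, same day
→ 2025-07-21 22:26 QXF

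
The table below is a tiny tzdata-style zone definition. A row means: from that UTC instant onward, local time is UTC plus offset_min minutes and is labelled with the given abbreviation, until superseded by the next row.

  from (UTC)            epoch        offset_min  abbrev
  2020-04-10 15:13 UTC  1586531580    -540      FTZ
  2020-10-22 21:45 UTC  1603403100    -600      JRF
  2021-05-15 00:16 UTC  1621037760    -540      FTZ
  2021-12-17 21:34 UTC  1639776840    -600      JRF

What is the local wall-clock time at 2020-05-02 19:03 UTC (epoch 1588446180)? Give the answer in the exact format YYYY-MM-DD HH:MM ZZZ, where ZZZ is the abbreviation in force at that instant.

2020-05-02 10:03 FTZ

Query: 2020-05-02 19:03 UTC
Rule 1/4 (FTZ, -09:00): 2020-04-10 15:13 UTC ≤ query < 2020-10-22 21:45 UTC
19·60 + 3 - 540 = 603 min
603 = 0·1440 + 603; 603 = 10·60 + 3 → 10:03, same day
→ 2020-05-02 10:03 FTZ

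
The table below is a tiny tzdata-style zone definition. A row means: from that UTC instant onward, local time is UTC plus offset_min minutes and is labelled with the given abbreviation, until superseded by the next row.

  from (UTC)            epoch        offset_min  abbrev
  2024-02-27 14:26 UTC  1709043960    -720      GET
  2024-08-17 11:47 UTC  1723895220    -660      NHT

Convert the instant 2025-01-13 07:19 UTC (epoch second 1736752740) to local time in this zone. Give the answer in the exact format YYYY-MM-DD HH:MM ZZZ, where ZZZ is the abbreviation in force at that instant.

Query: 2025-01-13 07:19 UTC
Rule 2/2 (NHT, -11:00): 2024-08-17 11:47 UTC ≤ query < +∞
7·60 + 19 - 660 = -221 min
-221 = -1·1440 + 1219; 1219 = 20·60 + 19 → 20:19, 2025-01-13 - 1 day = 2025-01-12
→ 2025-01-12 20:19 NHT

2025-01-12 20:19 NHT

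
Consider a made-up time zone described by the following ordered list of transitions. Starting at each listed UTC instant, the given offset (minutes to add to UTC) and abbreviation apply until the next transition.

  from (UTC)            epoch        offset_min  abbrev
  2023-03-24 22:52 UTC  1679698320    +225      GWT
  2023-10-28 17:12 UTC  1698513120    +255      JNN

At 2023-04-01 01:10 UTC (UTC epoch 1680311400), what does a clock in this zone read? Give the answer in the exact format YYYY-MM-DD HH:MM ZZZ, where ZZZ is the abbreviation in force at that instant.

Query: 2023-04-01 01:10 UTC
Rule 1/2 (GWT, +03:45): 2023-03-24 22:52 UTC ≤ query < 2023-10-28 17:12 UTC
1·60 + 10 + 225 = 295 min
295 = 0·1440 + 295; 295 = 4·60 + 55 → 04:55, same day
→ 2023-04-01 04:55 GWT

2023-04-01 04:55 GWT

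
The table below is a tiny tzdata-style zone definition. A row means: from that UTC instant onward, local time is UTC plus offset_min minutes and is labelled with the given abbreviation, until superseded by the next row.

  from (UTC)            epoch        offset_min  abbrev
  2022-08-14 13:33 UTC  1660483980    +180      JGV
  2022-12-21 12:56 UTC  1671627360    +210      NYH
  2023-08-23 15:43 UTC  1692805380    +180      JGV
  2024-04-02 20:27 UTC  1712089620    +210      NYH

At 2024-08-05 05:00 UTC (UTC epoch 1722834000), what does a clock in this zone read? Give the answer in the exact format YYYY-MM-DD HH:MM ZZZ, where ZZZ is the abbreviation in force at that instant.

2024-08-05 08:30 NYH

Query: 2024-08-05 05:00 UTC
Rule 4/4 (NYH, +03:30): 2024-04-02 20:27 UTC ≤ query < +∞
5·60 + 0 + 210 = 510 min
510 = 0·1440 + 510; 510 = 8·60 + 30 → 08:30, same day
→ 2024-08-05 08:30 NYH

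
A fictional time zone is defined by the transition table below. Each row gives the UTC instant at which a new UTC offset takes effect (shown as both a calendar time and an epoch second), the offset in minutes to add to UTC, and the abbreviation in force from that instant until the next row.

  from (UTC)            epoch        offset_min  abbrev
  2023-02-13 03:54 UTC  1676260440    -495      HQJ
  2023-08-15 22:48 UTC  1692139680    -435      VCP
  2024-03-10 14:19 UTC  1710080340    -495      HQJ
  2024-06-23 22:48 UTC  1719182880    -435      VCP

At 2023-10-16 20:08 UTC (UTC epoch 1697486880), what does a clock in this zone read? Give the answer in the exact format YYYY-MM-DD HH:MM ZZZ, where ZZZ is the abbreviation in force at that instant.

Query: 2023-10-16 20:08 UTC
Rule 2/4 (VCP, -07:15): 2023-08-15 22:48 UTC ≤ query < 2024-03-10 14:19 UTC
20·60 + 8 - 435 = 773 min
773 = 0·1440 + 773; 773 = 12·60 + 53 → 12:53, same day
→ 2023-10-16 12:53 VCP

2023-10-16 12:53 VCP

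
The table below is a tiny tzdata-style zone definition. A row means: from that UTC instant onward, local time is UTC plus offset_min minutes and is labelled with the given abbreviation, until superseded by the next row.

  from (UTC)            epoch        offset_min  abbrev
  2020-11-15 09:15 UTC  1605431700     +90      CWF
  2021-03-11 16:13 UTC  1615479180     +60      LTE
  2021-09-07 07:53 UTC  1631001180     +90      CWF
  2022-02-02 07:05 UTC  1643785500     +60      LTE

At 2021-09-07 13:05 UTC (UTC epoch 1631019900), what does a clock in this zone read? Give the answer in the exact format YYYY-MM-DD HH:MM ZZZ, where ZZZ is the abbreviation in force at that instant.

Query: 2021-09-07 13:05 UTC
Rule 3/4 (CWF, +01:30): 2021-09-07 07:53 UTC ≤ query < 2022-02-02 07:05 UTC
13·60 + 5 + 90 = 875 min
875 = 0·1440 + 875; 875 = 14·60 + 35 → 14:35, same day
→ 2021-09-07 14:35 CWF

2021-09-07 14:35 CWF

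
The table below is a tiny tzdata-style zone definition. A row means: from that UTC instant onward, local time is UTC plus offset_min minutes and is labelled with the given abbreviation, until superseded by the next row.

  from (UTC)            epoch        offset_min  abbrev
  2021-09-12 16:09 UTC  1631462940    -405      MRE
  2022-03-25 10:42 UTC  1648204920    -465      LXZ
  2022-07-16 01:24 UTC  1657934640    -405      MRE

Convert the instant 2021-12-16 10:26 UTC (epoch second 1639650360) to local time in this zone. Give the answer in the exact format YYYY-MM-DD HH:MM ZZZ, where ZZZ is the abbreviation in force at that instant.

2021-12-16 03:41 MRE

Query: 2021-12-16 10:26 UTC
Rule 1/3 (MRE, -06:45): 2021-09-12 16:09 UTC ≤ query < 2022-03-25 10:42 UTC
10·60 + 26 - 405 = 221 min
221 = 0·1440 + 221; 221 = 3·60 + 41 → 03:41, same day
→ 2021-12-16 03:41 MRE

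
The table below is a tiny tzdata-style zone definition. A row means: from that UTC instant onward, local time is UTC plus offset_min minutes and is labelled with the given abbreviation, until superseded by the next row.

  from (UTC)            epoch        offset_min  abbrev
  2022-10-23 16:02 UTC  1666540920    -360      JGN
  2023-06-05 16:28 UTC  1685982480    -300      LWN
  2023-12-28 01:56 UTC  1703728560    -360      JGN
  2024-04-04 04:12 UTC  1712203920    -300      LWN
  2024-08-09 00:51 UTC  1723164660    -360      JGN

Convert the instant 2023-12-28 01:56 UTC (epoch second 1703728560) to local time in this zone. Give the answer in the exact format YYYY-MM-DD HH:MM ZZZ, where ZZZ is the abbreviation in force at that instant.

2023-12-27 19:56 JGN

Query: 2023-12-28 01:56 UTC
Rule 3/5 (JGN, -06:00): 2023-12-28 01:56 UTC ≤ query < 2024-04-04 04:12 UTC
1·60 + 56 - 360 = -244 min
-244 = -1·1440 + 1196; 1196 = 19·60 + 56 → 19:56, 2023-12-28 - 1 day = 2023-12-27
→ 2023-12-27 19:56 JGN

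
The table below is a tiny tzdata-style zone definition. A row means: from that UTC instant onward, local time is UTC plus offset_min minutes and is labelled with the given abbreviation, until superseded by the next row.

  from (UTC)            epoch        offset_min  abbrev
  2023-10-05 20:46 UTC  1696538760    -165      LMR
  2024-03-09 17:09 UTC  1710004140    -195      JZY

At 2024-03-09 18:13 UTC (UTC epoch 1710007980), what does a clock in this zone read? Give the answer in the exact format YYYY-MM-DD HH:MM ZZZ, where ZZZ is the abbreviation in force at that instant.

2024-03-09 14:58 JZY

Query: 2024-03-09 18:13 UTC
Rule 2/2 (JZY, -03:15): 2024-03-09 17:09 UTC ≤ query < +∞
18·60 + 13 - 195 = 898 min
898 = 0·1440 + 898; 898 = 14·60 + 58 → 14:58, same day
→ 2024-03-09 14:58 JZY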